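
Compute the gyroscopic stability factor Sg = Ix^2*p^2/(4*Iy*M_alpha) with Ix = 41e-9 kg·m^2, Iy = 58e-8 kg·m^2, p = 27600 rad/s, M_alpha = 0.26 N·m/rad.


Sg = Ix^2 * p^2 / (4 * Iy * M_alpha) = (41e-9)^2 * 27600^2 / (4 * 58e-8 * 0.26) = 2.123

2.123


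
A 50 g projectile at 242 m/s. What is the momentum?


p = m*v = 0.05*242 = 12.1 kg·m/s

12.1 kg·m/s


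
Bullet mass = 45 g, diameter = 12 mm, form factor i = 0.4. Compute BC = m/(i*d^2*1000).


BC = m/(i*d^2*1000) = 45/(0.4 * 12^2 * 1000) = 0.0007813

0.0007813


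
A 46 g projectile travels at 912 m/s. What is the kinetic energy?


E = 0.5*m*v^2 = 0.5*0.046*912^2 = 19130 J

19130 J


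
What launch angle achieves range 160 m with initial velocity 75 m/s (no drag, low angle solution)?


sin(2*theta) = R*g/v0^2 = 160*9.81/75^2 = 0.27904, theta = arcsin(0.27904)/2 = 8.101°

8.101 degrees


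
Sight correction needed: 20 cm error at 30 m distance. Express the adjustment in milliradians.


1 mrad subtends 1 cm per 10 m of range, so adj = error_cm / (dist_m / 10) = 20 / (30/10) = 6.667 mrad

6.667 mrad


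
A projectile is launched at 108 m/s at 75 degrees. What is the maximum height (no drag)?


H = (v0*sin(theta))^2 / (2g) = (108*sin(75°))^2 / (2*9.81) = 554.7 m

554.7 m


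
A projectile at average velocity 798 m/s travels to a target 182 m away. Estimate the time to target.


t = d/v = 182/798 = 0.2281 s

0.2281 s


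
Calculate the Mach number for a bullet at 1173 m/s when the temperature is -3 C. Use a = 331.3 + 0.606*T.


a = 331.3 + 0.606*(-3) = 329.482 m/s
M = v/a = 1173/329.482 = 3.56

3.56


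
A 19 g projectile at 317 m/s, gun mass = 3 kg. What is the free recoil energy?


v_r = m_p*v_p/m_gun = 0.019*317/3 = 2.00767 m/s, E_r = 0.5*m_gun*v_r^2 = 0.5*3*2.00767^2 = 6.046 J

6.046 J


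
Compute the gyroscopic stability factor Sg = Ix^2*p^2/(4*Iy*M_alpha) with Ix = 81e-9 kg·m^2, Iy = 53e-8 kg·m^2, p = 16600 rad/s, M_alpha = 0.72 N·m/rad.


Sg = Ix^2 * p^2 / (4 * Iy * M_alpha) = (81e-9)^2 * 16600^2 / (4 * 53e-8 * 0.72) = 1.184

1.184


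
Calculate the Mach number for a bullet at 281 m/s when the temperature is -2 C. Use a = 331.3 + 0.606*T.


a = 331.3 + 0.606*(-2) = 330.088 m/s
M = v/a = 281/330.088 = 0.8513

0.8513


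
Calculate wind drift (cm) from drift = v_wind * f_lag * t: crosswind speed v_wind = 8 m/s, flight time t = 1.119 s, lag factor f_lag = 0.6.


drift = v_wind * lag * t = 8 * 0.6 * 1.119 = 5.3712 m ≈ 537.1 cm

537.1 cm


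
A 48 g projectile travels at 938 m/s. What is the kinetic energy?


E = 0.5*m*v^2 = 0.5*0.048*938^2 = 21116 J

21116 J


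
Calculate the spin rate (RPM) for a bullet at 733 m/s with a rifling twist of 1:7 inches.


twist_m = 7*0.0254 = 0.1778 m
spin = v/twist = 733/0.1778 = 4122.61 rev/s
RPM = spin*60 = 4122.61*60 ≈ 247357 RPM

247357 RPM


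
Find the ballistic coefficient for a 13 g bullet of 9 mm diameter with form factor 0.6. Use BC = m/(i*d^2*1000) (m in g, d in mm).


BC = m/(i*d^2*1000) = 13/(0.6 * 9^2 * 1000) = 0.0002675

0.0002675


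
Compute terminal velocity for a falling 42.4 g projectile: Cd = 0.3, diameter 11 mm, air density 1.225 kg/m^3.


A = pi*(d/2)^2 = pi*(11/2000)^2 = 9.50332e-05 m^2
vt = sqrt(2mg/(Cd*rho*A)) = sqrt(2*0.0424*9.81/(0.3 * 1.225 * 9.50332e-05)) = 154.3 m/s

154.3 m/s


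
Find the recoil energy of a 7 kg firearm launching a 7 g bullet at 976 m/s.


v_r = m_p*v_p/m_gun = 0.007*976/7 = 0.976 m/s, E_r = 0.5*m_gun*v_r^2 = 0.5*7*0.976^2 = 3.334 J

3.334 J


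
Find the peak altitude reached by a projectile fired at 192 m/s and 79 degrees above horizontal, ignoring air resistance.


H = (v0*sin(theta))^2 / (2g) = (192*sin(79°))^2 / (2*9.81) = 1810 m

1810 m


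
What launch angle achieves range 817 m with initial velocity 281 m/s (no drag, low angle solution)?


sin(2*theta) = R*g/v0^2 = 817*9.81/281^2 = 0.101503, theta = arcsin(0.101503)/2 = 2.913°

2.913 degrees


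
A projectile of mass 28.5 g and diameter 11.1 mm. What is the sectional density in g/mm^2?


SD = m/d^2 = 28.5/11.1^2 = 0.2313 g/mm^2

0.2313 g/mm^2


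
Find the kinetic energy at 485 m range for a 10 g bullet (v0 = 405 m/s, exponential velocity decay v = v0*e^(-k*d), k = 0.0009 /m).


v = v0*exp(-k*d) = 405*exp(-0.0009*485) = 261.749 m/s
E = 0.5*m*v^2 = 0.5*0.01*261.749^2 = 342.6 J

342.6 J


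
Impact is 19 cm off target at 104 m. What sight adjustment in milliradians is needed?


1 mrad subtends 1 cm per 10 m of range, so adj = error_cm / (dist_m / 10) = 19 / (104/10) = 1.827 mrad

1.827 mrad


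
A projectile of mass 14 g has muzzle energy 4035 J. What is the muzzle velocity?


v = sqrt(2*E/m) = sqrt(2*4035/0.014) = 759.2 m/s

759.2 m/s


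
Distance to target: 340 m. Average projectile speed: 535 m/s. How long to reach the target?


t = d/v = 340/535 = 0.6355 s

0.6355 s


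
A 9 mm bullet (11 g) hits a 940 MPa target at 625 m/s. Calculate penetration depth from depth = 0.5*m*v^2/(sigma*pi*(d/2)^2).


A = pi*(d/2)^2 = pi*(9/2)^2 = 63.6173 mm^2
E = 0.5*m*v^2 = 0.5*0.011*625^2 = 2148.44 J
depth = E/(sigma*A) = 2148.44 J / (940 MPa * 63.6173 mm^2) = 2148.44/(940 * 63.6173) m = 0.0359269 m ≈ 35.93 mm

35.93 mm


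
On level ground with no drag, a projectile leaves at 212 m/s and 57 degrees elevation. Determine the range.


R = v0^2 * sin(2*theta) / g = 212^2 * sin(2*57°) / 9.81 = 4185 m

4185 m


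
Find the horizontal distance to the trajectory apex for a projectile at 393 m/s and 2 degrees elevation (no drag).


R = v0^2*sin(2*theta)/g = 393^2*sin(2*2°)/9.81 = 1098.25 m
apex_dist = R/2 = 1098.25/2 = 549.1 m

549.1 m


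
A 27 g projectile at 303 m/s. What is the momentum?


p = m*v = 0.027*303 = 8.181 kg·m/s

8.181 kg·m/s


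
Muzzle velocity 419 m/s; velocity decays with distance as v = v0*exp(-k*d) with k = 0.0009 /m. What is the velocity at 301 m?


v = v0*exp(-k*d) = 419*exp(-0.0009*301) = 319.6 m/s

319.6 m/s


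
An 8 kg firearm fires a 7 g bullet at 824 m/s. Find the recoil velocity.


v_recoil = m_p * v_p / m_gun = 0.007 * 824 / 8 = 0.721 m/s

0.721 m/s


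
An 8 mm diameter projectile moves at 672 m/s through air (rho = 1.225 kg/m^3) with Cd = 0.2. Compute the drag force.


A = pi*(d/2)^2 = pi*(8/2000)^2 = 5.02655e-05 m^2
Fd = 0.5*Cd*rho*A*v^2 = 0.5*0.2*1.225*5.02655e-05*672^2 = 2.781 N

2.781 N


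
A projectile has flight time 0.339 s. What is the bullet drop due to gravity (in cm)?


drop = 0.5*g*t^2 = 0.5*9.81*0.339^2 = 0.563688 m ≈ 56.37 cm

56.37 cm


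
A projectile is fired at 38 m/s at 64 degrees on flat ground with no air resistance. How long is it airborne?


T = 2*v0*sin(theta)/g = 2*38*sin(64°)/9.81 = 6.963 s

6.963 s


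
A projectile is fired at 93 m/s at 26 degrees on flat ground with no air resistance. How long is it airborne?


T = 2*v0*sin(theta)/g = 2*93*sin(26°)/9.81 = 8.312 s

8.312 s


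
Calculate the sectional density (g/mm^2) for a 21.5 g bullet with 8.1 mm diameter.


SD = m/d^2 = 21.5/8.1^2 = 0.3277 g/mm^2

0.3277 g/mm^2


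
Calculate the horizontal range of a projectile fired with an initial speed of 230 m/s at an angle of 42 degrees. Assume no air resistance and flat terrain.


R = v0^2 * sin(2*theta) / g = 230^2 * sin(2*42°) / 9.81 = 5363 m

5363 m


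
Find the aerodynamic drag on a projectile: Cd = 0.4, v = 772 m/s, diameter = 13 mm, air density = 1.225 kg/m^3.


A = pi*(d/2)^2 = pi*(13/2000)^2 = 1.32732e-04 m^2
Fd = 0.5*Cd*rho*A*v^2 = 0.5*0.4*1.225*1.32732e-04*772^2 = 19.38 N

19.38 N


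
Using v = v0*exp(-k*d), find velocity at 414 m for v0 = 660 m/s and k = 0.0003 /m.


v = v0*exp(-k*d) = 660*exp(-0.0003*414) = 582.9 m/s

582.9 m/s


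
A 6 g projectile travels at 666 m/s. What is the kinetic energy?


E = 0.5*m*v^2 = 0.5*0.006*666^2 = 1331 J

1331 J


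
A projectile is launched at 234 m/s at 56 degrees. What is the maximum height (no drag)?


H = (v0*sin(theta))^2 / (2g) = (234*sin(56°))^2 / (2*9.81) = 1918 m

1918 m


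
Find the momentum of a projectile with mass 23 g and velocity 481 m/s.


p = m*v = 0.023*481 = 11.06 kg·m/s

11.06 kg·m/s


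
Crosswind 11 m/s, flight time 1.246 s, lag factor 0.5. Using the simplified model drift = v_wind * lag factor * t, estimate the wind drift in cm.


drift = v_wind * lag * t = 11 * 0.5 * 1.246 = 6.853 m ≈ 685.3 cm

685.3 cm


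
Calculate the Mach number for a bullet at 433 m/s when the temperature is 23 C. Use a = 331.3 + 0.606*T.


a = 331.3 + 0.606*(23) = 345.238 m/s
M = v/a = 433/345.238 = 1.254

1.254


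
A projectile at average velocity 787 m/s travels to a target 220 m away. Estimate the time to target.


t = d/v = 220/787 = 0.2795 s

0.2795 s


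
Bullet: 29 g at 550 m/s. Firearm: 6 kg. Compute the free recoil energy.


v_r = m_p*v_p/m_gun = 0.029*550/6 = 2.65833 m/s, E_r = 0.5*m_gun*v_r^2 = 0.5*6*2.65833^2 = 21.2 J

21.2 J


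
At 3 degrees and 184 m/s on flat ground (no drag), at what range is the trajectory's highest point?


R = v0^2*sin(2*theta)/g = 184^2*sin(2*3°)/9.81 = 360.746 m
apex_dist = R/2 = 360.746/2 = 180.4 m

180.4 m


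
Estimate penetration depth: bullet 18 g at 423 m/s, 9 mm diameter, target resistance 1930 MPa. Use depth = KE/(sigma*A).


A = pi*(d/2)^2 = pi*(9/2)^2 = 63.6173 mm^2
E = 0.5*m*v^2 = 0.5*0.018*423^2 = 1610.36 J
depth = E/(sigma*A) = 1610.36 J / (1930 MPa * 63.6173 mm^2) = 1610.36/(1930 * 63.6173) m = 0.0131157 m ≈ 13.12 mm

13.12 mm


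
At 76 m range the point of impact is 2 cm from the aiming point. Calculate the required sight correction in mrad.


1 mrad subtends 1 cm per 10 m of range, so adj = error_cm / (dist_m / 10) = 2 / (76/10) = 0.2632 mrad

0.2632 mrad


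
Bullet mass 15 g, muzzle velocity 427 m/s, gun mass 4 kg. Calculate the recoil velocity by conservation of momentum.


v_recoil = m_p * v_p / m_gun = 0.015 * 427 / 4 = 1.601 m/s

1.601 m/s


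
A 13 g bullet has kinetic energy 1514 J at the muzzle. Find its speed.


v = sqrt(2*E/m) = sqrt(2*1514/0.013) = 482.6 m/s

482.6 m/s


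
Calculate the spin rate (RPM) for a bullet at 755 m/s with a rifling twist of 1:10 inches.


twist_m = 10*0.0254 = 0.254 m
spin = v/twist = 755/0.254 = 2972.441 rev/s
RPM = spin*60 = 2972.441*60 ≈ 178346 RPM

178346 RPM


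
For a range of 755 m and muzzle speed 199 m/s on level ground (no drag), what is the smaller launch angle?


sin(2*theta) = R*g/v0^2 = 755*9.81/199^2 = 0.187029, theta = arcsin(0.187029)/2 = 5.39°

5.39 degrees


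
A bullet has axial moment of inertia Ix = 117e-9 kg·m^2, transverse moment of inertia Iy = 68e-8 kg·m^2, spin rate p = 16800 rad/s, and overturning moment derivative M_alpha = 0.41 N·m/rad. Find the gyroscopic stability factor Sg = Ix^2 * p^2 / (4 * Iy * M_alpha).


Sg = Ix^2 * p^2 / (4 * Iy * M_alpha) = (117e-9)^2 * 16800^2 / (4 * 68e-8 * 0.41) = 3.464

3.464


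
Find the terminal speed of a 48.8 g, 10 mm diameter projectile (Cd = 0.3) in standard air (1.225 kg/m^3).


A = pi*(d/2)^2 = pi*(10/2000)^2 = 7.85398e-05 m^2
vt = sqrt(2mg/(Cd*rho*A)) = sqrt(2*0.0488*9.81/(0.3 * 1.225 * 7.85398e-05)) = 182.1 m/s

182.1 m/s


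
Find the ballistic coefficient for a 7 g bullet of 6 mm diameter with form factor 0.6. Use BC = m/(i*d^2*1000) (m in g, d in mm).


BC = m/(i*d^2*1000) = 7/(0.6 * 6^2 * 1000) = 0.0003241

0.0003241


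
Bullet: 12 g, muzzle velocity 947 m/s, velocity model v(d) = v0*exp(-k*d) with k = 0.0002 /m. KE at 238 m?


v = v0*exp(-k*d) = 947*exp(-0.0002*238) = 902.979 m/s
E = 0.5*m*v^2 = 0.5*0.012*902.979^2 = 4892 J

4892 J


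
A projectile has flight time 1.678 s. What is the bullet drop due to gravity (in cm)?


drop = 0.5*g*t^2 = 0.5*9.81*1.678^2 = 13.8109 m ≈ 1381 cm

1381 cm


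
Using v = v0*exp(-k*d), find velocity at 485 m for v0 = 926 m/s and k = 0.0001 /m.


v = v0*exp(-k*d) = 926*exp(-0.0001*485) = 882.2 m/s

882.2 m/s


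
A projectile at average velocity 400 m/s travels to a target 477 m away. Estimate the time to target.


t = d/v = 477/400 = 1.192 s

1.192 s


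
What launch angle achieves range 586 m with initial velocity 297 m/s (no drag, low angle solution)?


sin(2*theta) = R*g/v0^2 = 586*9.81/297^2 = 0.0651709, theta = arcsin(0.0651709)/2 = 1.868°

1.868 degrees


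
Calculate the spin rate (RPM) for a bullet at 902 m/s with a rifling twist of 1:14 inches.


twist_m = 14*0.0254 = 0.3556 m
spin = v/twist = 902/0.3556 = 2536.558 rev/s
RPM = spin*60 = 2536.558*60 ≈ 152193 RPM

152193 RPM


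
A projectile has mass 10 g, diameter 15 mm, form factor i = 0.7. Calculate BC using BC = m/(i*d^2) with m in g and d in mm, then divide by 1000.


BC = m/(i*d^2*1000) = 10/(0.7 * 15^2 * 1000) = 6.349e-05

6.349e-05


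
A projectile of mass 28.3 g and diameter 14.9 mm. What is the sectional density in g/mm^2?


SD = m/d^2 = 28.3/14.9^2 = 0.1275 g/mm^2

0.1275 g/mm^2


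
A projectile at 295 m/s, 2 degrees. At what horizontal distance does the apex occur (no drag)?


R = v0^2*sin(2*theta)/g = 295^2*sin(2*2°)/9.81 = 618.813 m
apex_dist = R/2 = 618.813/2 = 309.4 m

309.4 m


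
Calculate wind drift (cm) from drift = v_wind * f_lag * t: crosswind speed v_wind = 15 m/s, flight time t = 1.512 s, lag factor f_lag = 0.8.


drift = v_wind * lag * t = 15 * 0.8 * 1.512 = 18.144 m ≈ 1814 cm

1814 cm


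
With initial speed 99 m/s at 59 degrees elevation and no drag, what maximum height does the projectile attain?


H = (v0*sin(theta))^2 / (2g) = (99*sin(59°))^2 / (2*9.81) = 367 m

367 m


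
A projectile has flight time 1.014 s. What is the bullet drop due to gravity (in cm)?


drop = 0.5*g*t^2 = 0.5*9.81*1.014^2 = 5.0433 m ≈ 504.3 cm

504.3 cm


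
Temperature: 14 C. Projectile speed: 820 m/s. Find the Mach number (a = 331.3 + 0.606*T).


a = 331.3 + 0.606*(14) = 339.784 m/s
M = v/a = 820/339.784 = 2.413

2.413


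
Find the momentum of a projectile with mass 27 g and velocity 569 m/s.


p = m*v = 0.027*569 = 15.36 kg·m/s

15.36 kg·m/s


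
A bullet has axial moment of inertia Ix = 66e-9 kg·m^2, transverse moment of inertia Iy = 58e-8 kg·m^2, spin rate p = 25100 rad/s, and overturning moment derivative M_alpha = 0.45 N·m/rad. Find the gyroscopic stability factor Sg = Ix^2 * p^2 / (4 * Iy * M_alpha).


Sg = Ix^2 * p^2 / (4 * Iy * M_alpha) = (66e-9)^2 * 25100^2 / (4 * 58e-8 * 0.45) = 2.629

2.629


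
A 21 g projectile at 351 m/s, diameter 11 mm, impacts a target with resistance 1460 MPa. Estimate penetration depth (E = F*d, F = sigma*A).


A = pi*(d/2)^2 = pi*(11/2)^2 = 95.0332 mm^2
E = 0.5*m*v^2 = 0.5*0.021*351^2 = 1293.61 J
depth = E/(sigma*A) = 1293.61 J / (1460 MPa * 95.0332 mm^2) = 1293.61/(1460 * 95.0332) m = 0.00932342 m ≈ 9.323 mm

9.323 mm


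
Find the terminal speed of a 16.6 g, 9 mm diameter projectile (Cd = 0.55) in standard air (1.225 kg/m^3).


A = pi*(d/2)^2 = pi*(9/2000)^2 = 6.36173e-05 m^2
vt = sqrt(2mg/(Cd*rho*A)) = sqrt(2*0.0166*9.81/(0.55 * 1.225 * 6.36173e-05)) = 87.17 m/s

87.17 m/s


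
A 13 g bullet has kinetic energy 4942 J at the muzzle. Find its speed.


v = sqrt(2*E/m) = sqrt(2*4942/0.013) = 872 m/s

872 m/s


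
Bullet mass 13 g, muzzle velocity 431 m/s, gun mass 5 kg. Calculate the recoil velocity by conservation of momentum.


v_recoil = m_p * v_p / m_gun = 0.013 * 431 / 5 = 1.121 m/s

1.121 m/s


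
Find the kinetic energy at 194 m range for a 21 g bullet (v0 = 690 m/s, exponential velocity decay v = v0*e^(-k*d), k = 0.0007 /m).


v = v0*exp(-k*d) = 690*exp(-0.0007*194) = 602.382 m/s
E = 0.5*m*v^2 = 0.5*0.021*602.382^2 = 3810 J

3810 J


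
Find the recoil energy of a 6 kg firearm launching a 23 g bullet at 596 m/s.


v_r = m_p*v_p/m_gun = 0.023*596/6 = 2.28467 m/s, E_r = 0.5*m_gun*v_r^2 = 0.5*6*2.28467^2 = 15.66 J

15.66 J


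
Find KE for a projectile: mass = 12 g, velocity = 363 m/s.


E = 0.5*m*v^2 = 0.5*0.012*363^2 = 790.6 J

790.6 J


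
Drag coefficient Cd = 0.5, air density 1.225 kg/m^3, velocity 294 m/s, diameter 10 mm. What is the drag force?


A = pi*(d/2)^2 = pi*(10/2000)^2 = 7.85398e-05 m^2
Fd = 0.5*Cd*rho*A*v^2 = 0.5*0.5*1.225*7.85398e-05*294^2 = 2.079 N

2.079 N


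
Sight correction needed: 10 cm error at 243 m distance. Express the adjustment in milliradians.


1 mrad subtends 1 cm per 10 m of range, so adj = error_cm / (dist_m / 10) = 10 / (243/10) = 0.4115 mrad

0.4115 mrad


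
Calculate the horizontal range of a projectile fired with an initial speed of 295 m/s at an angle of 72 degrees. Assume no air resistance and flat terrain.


R = v0^2 * sin(2*theta) / g = 295^2 * sin(2*72°) / 9.81 = 5214 m

5214 m


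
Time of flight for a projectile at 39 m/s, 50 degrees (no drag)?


T = 2*v0*sin(theta)/g = 2*39*sin(50°)/9.81 = 6.091 s

6.091 s


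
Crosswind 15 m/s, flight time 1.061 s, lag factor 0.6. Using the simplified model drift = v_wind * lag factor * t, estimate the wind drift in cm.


drift = v_wind * lag * t = 15 * 0.6 * 1.061 = 9.549 m ≈ 954.9 cm

954.9 cm


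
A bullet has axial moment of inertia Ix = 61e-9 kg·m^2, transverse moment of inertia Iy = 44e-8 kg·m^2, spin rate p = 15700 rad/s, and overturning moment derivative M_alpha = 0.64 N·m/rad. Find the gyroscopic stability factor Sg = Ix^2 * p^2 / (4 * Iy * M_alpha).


Sg = Ix^2 * p^2 / (4 * Iy * M_alpha) = (61e-9)^2 * 15700^2 / (4 * 44e-8 * 0.64) = 0.8143

0.8143


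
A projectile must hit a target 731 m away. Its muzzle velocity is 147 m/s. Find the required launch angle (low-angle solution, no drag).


sin(2*theta) = R*g/v0^2 = 731*9.81/147^2 = 0.331858, theta = arcsin(0.331858)/2 = 9.691°

9.691 degrees


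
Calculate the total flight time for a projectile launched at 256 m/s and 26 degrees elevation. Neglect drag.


T = 2*v0*sin(theta)/g = 2*256*sin(26°)/9.81 = 22.88 s

22.88 s


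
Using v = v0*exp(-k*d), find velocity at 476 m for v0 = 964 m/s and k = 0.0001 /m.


v = v0*exp(-k*d) = 964*exp(-0.0001*476) = 919.2 m/s

919.2 m/s


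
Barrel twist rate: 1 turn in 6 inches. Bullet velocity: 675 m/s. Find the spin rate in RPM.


twist_m = 6*0.0254 = 0.1524 m
spin = v/twist = 675/0.1524 = 4429.134 rev/s
RPM = spin*60 = 4429.134*60 ≈ 265748 RPM

265748 RPM


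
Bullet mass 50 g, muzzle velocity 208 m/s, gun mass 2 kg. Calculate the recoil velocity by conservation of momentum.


v_recoil = m_p * v_p / m_gun = 0.05 * 208 / 2 = 5.2 m/s

5.2 m/s


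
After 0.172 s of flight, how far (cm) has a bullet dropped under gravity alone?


drop = 0.5*g*t^2 = 0.5*9.81*0.172^2 = 0.14511 m ≈ 14.51 cm

14.51 cm


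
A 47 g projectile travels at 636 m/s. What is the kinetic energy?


E = 0.5*m*v^2 = 0.5*0.047*636^2 = 9506 J

9506 J


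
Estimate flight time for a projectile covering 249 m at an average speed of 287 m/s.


t = d/v = 249/287 = 0.8676 s

0.8676 s


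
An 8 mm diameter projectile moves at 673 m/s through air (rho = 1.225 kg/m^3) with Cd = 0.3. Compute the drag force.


A = pi*(d/2)^2 = pi*(8/2000)^2 = 5.02655e-05 m^2
Fd = 0.5*Cd*rho*A*v^2 = 0.5*0.3*1.225*5.02655e-05*673^2 = 4.183 N

4.183 N


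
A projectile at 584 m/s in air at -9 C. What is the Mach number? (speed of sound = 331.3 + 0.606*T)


a = 331.3 + 0.606*(-9) = 325.846 m/s
M = v/a = 584/325.846 = 1.792

1.792


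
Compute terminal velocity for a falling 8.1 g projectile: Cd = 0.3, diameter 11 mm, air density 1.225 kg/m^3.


A = pi*(d/2)^2 = pi*(11/2000)^2 = 9.50332e-05 m^2
vt = sqrt(2mg/(Cd*rho*A)) = sqrt(2*0.0081*9.81/(0.3 * 1.225 * 9.50332e-05)) = 67.46 m/s

67.46 m/s


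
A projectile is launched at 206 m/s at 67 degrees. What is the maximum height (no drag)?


H = (v0*sin(theta))^2 / (2g) = (206*sin(67°))^2 / (2*9.81) = 1833 m

1833 m


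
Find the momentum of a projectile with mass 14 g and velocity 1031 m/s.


p = m*v = 0.014*1031 = 14.43 kg·m/s

14.43 kg·m/s


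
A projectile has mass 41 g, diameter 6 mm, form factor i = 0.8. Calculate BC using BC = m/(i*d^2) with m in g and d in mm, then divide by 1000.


BC = m/(i*d^2*1000) = 41/(0.8 * 6^2 * 1000) = 0.001424

0.001424


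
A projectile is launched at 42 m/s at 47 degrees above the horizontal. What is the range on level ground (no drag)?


R = v0^2 * sin(2*theta) / g = 42^2 * sin(2*47°) / 9.81 = 179.4 m

179.4 m


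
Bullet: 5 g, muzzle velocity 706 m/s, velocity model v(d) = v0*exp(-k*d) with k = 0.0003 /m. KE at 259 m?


v = v0*exp(-k*d) = 706*exp(-0.0003*259) = 653.221 m/s
E = 0.5*m*v^2 = 0.5*0.005*653.221^2 = 1067 J

1067 J


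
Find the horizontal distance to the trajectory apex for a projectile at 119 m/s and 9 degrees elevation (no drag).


R = v0^2*sin(2*theta)/g = 119^2*sin(2*9°)/9.81 = 446.074 m
apex_dist = R/2 = 446.074/2 = 223 m

223 m


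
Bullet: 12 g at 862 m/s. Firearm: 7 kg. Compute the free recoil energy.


v_r = m_p*v_p/m_gun = 0.012*862/7 = 1.47771 m/s, E_r = 0.5*m_gun*v_r^2 = 0.5*7*1.47771^2 = 7.643 J

7.643 J


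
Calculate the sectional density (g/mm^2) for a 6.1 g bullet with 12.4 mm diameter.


SD = m/d^2 = 6.1/12.4^2 = 0.03967 g/mm^2

0.03967 g/mm^2


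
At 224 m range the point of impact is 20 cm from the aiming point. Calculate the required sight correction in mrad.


1 mrad subtends 1 cm per 10 m of range, so adj = error_cm / (dist_m / 10) = 20 / (224/10) = 0.8929 mrad

0.8929 mrad


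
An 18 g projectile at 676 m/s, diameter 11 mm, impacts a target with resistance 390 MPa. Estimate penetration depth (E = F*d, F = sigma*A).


A = pi*(d/2)^2 = pi*(11/2)^2 = 95.0332 mm^2
E = 0.5*m*v^2 = 0.5*0.018*676^2 = 4112.78 J
depth = E/(sigma*A) = 4112.78 J / (390 MPa * 95.0332 mm^2) = 4112.78/(390 * 95.0332) m = 0.110968 m ≈ 111 mm

111 mm


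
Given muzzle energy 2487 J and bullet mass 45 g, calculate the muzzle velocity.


v = sqrt(2*E/m) = sqrt(2*2487/0.045) = 332.5 m/s

332.5 m/s


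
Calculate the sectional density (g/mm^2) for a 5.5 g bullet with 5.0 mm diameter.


SD = m/d^2 = 5.5/5.0^2 = 0.22 g/mm^2

0.22 g/mm^2


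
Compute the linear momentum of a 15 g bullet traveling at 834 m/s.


p = m*v = 0.015*834 = 12.51 kg·m/s

12.51 kg·m/s


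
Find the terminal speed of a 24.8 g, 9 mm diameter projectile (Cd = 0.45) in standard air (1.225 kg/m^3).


A = pi*(d/2)^2 = pi*(9/2000)^2 = 6.36173e-05 m^2
vt = sqrt(2mg/(Cd*rho*A)) = sqrt(2*0.0248*9.81/(0.45 * 1.225 * 6.36173e-05)) = 117.8 m/s

117.8 m/s


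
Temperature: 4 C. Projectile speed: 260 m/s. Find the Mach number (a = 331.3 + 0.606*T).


a = 331.3 + 0.606*(4) = 333.724 m/s
M = v/a = 260/333.724 = 0.7791

0.7791


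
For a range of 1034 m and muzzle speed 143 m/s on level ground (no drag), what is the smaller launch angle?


sin(2*theta) = R*g/v0^2 = 1034*9.81/143^2 = 0.496041, theta = arcsin(0.496041)/2 = 14.87°

14.87 degrees


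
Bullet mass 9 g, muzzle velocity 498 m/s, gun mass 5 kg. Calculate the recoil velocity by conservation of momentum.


v_recoil = m_p * v_p / m_gun = 0.009 * 498 / 5 = 0.8964 m/s

0.8964 m/s


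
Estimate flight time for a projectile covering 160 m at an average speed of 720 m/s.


t = d/v = 160/720 = 0.2222 s

0.2222 s


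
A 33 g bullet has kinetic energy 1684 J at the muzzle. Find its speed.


v = sqrt(2*E/m) = sqrt(2*1684/0.033) = 319.5 m/s

319.5 m/s


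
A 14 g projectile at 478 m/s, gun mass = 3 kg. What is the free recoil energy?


v_r = m_p*v_p/m_gun = 0.014*478/3 = 2.23067 m/s, E_r = 0.5*m_gun*v_r^2 = 0.5*3*2.23067^2 = 7.464 J

7.464 J


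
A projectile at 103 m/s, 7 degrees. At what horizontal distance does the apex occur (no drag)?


R = v0^2*sin(2*theta)/g = 103^2*sin(2*7°)/9.81 = 261.626 m
apex_dist = R/2 = 261.626/2 = 130.8 m

130.8 m


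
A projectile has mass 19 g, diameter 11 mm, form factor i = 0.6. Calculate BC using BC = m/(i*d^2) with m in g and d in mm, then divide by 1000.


BC = m/(i*d^2*1000) = 19/(0.6 * 11^2 * 1000) = 0.0002617

0.0002617


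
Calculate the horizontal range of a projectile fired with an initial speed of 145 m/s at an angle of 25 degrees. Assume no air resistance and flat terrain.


R = v0^2 * sin(2*theta) / g = 145^2 * sin(2*25°) / 9.81 = 1642 m

1642 m


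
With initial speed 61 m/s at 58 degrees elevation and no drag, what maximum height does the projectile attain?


H = (v0*sin(theta))^2 / (2g) = (61*sin(58°))^2 / (2*9.81) = 136.4 m

136.4 m


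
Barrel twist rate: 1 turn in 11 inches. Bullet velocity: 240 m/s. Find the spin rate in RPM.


twist_m = 11*0.0254 = 0.2794 m
spin = v/twist = 240/0.2794 = 858.9835 rev/s
RPM = spin*60 = 858.9835*60 ≈ 51539 RPM

51539 RPM


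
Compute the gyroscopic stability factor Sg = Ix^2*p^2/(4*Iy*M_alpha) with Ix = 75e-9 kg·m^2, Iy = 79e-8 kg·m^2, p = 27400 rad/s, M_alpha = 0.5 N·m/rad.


Sg = Ix^2 * p^2 / (4 * Iy * M_alpha) = (75e-9)^2 * 27400^2 / (4 * 79e-8 * 0.5) = 2.673

2.673


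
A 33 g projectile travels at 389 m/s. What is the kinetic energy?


E = 0.5*m*v^2 = 0.5*0.033*389^2 = 2497 J

2497 J


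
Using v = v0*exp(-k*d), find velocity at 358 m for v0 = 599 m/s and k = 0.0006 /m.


v = v0*exp(-k*d) = 599*exp(-0.0006*358) = 483.2 m/s

483.2 m/s


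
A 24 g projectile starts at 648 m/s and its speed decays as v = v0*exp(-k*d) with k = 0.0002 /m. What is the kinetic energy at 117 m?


v = v0*exp(-k*d) = 648*exp(-0.0002*117) = 633.013 m/s
E = 0.5*m*v^2 = 0.5*0.024*633.013^2 = 4808 J

4808 J


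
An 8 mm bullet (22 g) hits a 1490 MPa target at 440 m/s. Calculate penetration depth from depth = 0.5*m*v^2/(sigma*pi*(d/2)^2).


A = pi*(d/2)^2 = pi*(8/2)^2 = 50.2655 mm^2
E = 0.5*m*v^2 = 0.5*0.022*440^2 = 2129.6 J
depth = E/(sigma*A) = 2129.6 J / (1490 MPa * 50.2655 mm^2) = 2129.6/(1490 * 50.2655) m = 0.0284343 m ≈ 28.43 mm

28.43 mm


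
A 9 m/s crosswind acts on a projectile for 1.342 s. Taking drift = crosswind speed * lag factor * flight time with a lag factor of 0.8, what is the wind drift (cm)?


drift = v_wind * lag * t = 9 * 0.8 * 1.342 = 9.6624 m ≈ 966.2 cm

966.2 cm


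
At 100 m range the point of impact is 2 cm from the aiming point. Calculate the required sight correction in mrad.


1 mrad subtends 1 cm per 10 m of range, so adj = error_cm / (dist_m / 10) = 2 / (100/10) = 0.2 mrad

0.2 mrad


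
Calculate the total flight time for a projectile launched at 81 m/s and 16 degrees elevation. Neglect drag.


T = 2*v0*sin(theta)/g = 2*81*sin(16°)/9.81 = 4.552 s

4.552 s


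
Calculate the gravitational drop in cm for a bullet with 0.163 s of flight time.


drop = 0.5*g*t^2 = 0.5*9.81*0.163^2 = 0.130321 m ≈ 13.03 cm

13.03 cm


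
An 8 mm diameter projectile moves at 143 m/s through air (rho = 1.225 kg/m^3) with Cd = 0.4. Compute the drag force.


A = pi*(d/2)^2 = pi*(8/2000)^2 = 5.02655e-05 m^2
Fd = 0.5*Cd*rho*A*v^2 = 0.5*0.4*1.225*5.02655e-05*143^2 = 0.2518 N

0.2518 N


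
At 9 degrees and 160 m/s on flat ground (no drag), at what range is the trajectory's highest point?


R = v0^2*sin(2*theta)/g = 160^2*sin(2*9°)/9.81 = 806.405 m
apex_dist = R/2 = 806.405/2 = 403.2 m

403.2 m


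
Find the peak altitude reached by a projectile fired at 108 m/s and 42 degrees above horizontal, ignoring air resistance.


H = (v0*sin(theta))^2 / (2g) = (108*sin(42°))^2 / (2*9.81) = 266.2 m

266.2 m


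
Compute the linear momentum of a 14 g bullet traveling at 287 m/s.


p = m*v = 0.014*287 = 4.018 kg·m/s

4.018 kg·m/s


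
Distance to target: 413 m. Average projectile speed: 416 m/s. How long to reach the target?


t = d/v = 413/416 = 0.9928 s

0.9928 s


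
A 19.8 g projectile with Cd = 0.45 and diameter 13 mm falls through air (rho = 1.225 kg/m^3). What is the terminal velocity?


A = pi*(d/2)^2 = pi*(13/2000)^2 = 1.32732e-04 m^2
vt = sqrt(2mg/(Cd*rho*A)) = sqrt(2*0.0198*9.81/(0.45 * 1.225 * 1.32732e-04)) = 72.87 m/s

72.87 m/s


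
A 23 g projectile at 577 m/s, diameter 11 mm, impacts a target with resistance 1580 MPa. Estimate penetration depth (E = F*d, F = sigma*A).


A = pi*(d/2)^2 = pi*(11/2)^2 = 95.0332 mm^2
E = 0.5*m*v^2 = 0.5*0.023*577^2 = 3828.68 J
depth = E/(sigma*A) = 3828.68 J / (1580 MPa * 95.0332 mm^2) = 3828.68/(1580 * 95.0332) m = 0.0254986 m ≈ 25.5 mm

25.5 mm


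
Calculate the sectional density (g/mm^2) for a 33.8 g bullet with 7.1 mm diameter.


SD = m/d^2 = 33.8/7.1^2 = 0.6705 g/mm^2

0.6705 g/mm^2


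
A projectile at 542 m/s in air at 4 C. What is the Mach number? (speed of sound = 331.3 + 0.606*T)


a = 331.3 + 0.606*(4) = 333.724 m/s
M = v/a = 542/333.724 = 1.624

1.624


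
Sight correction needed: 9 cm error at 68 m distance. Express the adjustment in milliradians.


1 mrad subtends 1 cm per 10 m of range, so adj = error_cm / (dist_m / 10) = 9 / (68/10) = 1.324 mrad

1.324 mrad


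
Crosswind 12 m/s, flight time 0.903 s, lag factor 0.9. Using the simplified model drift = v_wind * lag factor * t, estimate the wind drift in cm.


drift = v_wind * lag * t = 12 * 0.9 * 0.903 = 9.7524 m ≈ 975.2 cm

975.2 cm


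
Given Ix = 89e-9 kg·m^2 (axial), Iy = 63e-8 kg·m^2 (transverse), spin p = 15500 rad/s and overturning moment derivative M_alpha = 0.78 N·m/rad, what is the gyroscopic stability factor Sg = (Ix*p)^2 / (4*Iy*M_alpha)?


Sg = Ix^2 * p^2 / (4 * Iy * M_alpha) = (89e-9)^2 * 15500^2 / (4 * 63e-8 * 0.78) = 0.9682

0.9682


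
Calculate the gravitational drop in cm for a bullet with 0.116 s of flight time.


drop = 0.5*g*t^2 = 0.5*9.81*0.116^2 = 0.0660017 m ≈ 6.6 cm

6.6 cm


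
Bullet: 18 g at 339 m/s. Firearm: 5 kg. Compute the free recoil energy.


v_r = m_p*v_p/m_gun = 0.018*339/5 = 1.2204 m/s, E_r = 0.5*m_gun*v_r^2 = 0.5*5*1.2204^2 = 3.723 J

3.723 J


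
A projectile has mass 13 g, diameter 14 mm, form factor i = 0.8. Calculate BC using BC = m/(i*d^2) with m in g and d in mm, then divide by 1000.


BC = m/(i*d^2*1000) = 13/(0.8 * 14^2 * 1000) = 8.291e-05

8.291e-05


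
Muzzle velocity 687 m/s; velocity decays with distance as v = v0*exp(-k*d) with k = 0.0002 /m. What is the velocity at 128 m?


v = v0*exp(-k*d) = 687*exp(-0.0002*128) = 669.6 m/s

669.6 m/s


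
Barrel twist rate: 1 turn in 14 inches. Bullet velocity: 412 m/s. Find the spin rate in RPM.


twist_m = 14*0.0254 = 0.3556 m
spin = v/twist = 412/0.3556 = 1158.605 rev/s
RPM = spin*60 = 1158.605*60 ≈ 69516 RPM

69516 RPM


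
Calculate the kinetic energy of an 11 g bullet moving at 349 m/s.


E = 0.5*m*v^2 = 0.5*0.011*349^2 = 669.9 J

669.9 J


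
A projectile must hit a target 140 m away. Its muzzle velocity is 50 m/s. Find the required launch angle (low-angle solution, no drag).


sin(2*theta) = R*g/v0^2 = 140*9.81/50^2 = 0.54936, theta = arcsin(0.54936)/2 = 16.66°

16.66 degrees


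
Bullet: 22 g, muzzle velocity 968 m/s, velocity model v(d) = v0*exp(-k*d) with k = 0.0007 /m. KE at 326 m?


v = v0*exp(-k*d) = 968*exp(-0.0007*326) = 770.494 m/s
E = 0.5*m*v^2 = 0.5*0.022*770.494^2 = 6530 J

6530 J


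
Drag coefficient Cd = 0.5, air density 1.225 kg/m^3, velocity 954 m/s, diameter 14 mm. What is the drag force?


A = pi*(d/2)^2 = pi*(14/2000)^2 = 1.53938e-04 m^2
Fd = 0.5*Cd*rho*A*v^2 = 0.5*0.5*1.225*1.53938e-04*954^2 = 42.91 N

42.91 N


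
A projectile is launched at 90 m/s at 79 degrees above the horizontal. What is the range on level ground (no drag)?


R = v0^2 * sin(2*theta) / g = 90^2 * sin(2*79°) / 9.81 = 309.3 m

309.3 m


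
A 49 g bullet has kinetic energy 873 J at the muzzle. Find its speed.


v = sqrt(2*E/m) = sqrt(2*873/0.049) = 188.8 m/s

188.8 m/s


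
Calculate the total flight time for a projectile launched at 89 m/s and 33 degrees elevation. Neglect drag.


T = 2*v0*sin(theta)/g = 2*89*sin(33°)/9.81 = 9.882 s

9.882 s


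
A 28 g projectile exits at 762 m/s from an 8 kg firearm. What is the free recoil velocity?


v_recoil = m_p * v_p / m_gun = 0.028 * 762 / 8 = 2.667 m/s

2.667 m/s


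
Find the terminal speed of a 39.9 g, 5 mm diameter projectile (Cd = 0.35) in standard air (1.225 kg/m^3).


A = pi*(d/2)^2 = pi*(5/2000)^2 = 1.96350e-05 m^2
vt = sqrt(2mg/(Cd*rho*A)) = sqrt(2*0.0399*9.81/(0.35 * 1.225 * 1.96350e-05)) = 304.9 m/s

304.9 m/s


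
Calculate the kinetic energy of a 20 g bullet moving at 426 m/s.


E = 0.5*m*v^2 = 0.5*0.02*426^2 = 1815 J

1815 J


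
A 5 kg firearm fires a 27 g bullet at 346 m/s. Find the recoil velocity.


v_recoil = m_p * v_p / m_gun = 0.027 * 346 / 5 = 1.868 m/s

1.868 m/s


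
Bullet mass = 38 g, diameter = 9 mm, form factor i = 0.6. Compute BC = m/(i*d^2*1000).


BC = m/(i*d^2*1000) = 38/(0.6 * 9^2 * 1000) = 0.0007819

0.0007819


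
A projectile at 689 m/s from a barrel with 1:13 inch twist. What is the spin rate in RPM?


twist_m = 13*0.0254 = 0.3302 m
spin = v/twist = 689/0.3302 = 2086.614 rev/s
RPM = spin*60 = 2086.614*60 ≈ 125197 RPM

125197 RPM


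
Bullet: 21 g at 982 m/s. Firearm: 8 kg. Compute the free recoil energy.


v_r = m_p*v_p/m_gun = 0.021*982/8 = 2.57775 m/s, E_r = 0.5*m_gun*v_r^2 = 0.5*8*2.57775^2 = 26.58 J

26.58 J


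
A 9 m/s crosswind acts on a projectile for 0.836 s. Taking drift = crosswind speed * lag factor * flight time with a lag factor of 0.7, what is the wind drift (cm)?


drift = v_wind * lag * t = 9 * 0.7 * 0.836 = 5.2668 m ≈ 526.7 cm

526.7 cm


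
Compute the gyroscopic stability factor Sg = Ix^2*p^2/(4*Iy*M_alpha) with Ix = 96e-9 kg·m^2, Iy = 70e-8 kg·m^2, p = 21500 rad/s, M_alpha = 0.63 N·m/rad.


Sg = Ix^2 * p^2 / (4 * Iy * M_alpha) = (96e-9)^2 * 21500^2 / (4 * 70e-8 * 0.63) = 2.415

2.415


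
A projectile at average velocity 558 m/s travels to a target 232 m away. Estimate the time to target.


t = d/v = 232/558 = 0.4158 s

0.4158 s


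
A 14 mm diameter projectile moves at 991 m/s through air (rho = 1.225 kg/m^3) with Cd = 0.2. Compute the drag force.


A = pi*(d/2)^2 = pi*(14/2000)^2 = 1.53938e-04 m^2
Fd = 0.5*Cd*rho*A*v^2 = 0.5*0.2*1.225*1.53938e-04*991^2 = 18.52 N

18.52 N


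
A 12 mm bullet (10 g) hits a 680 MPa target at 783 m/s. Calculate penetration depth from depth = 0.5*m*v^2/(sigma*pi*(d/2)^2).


A = pi*(d/2)^2 = pi*(12/2)^2 = 113.097 mm^2
E = 0.5*m*v^2 = 0.5*0.01*783^2 = 3065.45 J
depth = E/(sigma*A) = 3065.45 J / (680 MPa * 113.097 mm^2) = 3065.45/(680 * 113.097) m = 0.0398595 m ≈ 39.86 mm

39.86 mm


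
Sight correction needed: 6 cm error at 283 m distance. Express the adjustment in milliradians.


1 mrad subtends 1 cm per 10 m of range, so adj = error_cm / (dist_m / 10) = 6 / (283/10) = 0.212 mrad

0.212 mrad


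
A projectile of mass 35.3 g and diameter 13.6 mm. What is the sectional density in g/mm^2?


SD = m/d^2 = 35.3/13.6^2 = 0.1909 g/mm^2

0.1909 g/mm^2


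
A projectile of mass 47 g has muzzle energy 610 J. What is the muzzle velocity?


v = sqrt(2*E/m) = sqrt(2*610/0.047) = 161.1 m/s

161.1 m/s


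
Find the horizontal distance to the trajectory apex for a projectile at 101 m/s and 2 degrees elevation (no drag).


R = v0^2*sin(2*theta)/g = 101^2*sin(2*2°)/9.81 = 72.5368 m
apex_dist = R/2 = 72.5368/2 = 36.27 m

36.27 m


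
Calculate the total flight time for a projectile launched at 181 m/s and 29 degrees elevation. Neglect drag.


T = 2*v0*sin(theta)/g = 2*181*sin(29°)/9.81 = 17.89 s

17.89 s


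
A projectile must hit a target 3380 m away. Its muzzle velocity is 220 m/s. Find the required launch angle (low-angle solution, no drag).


sin(2*theta) = R*g/v0^2 = 3380*9.81/220^2 = 0.685079, theta = arcsin(0.685079)/2 = 21.62°

21.62 degrees


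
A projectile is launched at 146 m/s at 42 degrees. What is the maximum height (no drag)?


H = (v0*sin(theta))^2 / (2g) = (146*sin(42°))^2 / (2*9.81) = 486.4 m

486.4 m


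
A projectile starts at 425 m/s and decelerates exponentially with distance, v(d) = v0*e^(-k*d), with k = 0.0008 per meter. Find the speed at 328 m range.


v = v0*exp(-k*d) = 425*exp(-0.0008*328) = 326.9 m/s

326.9 m/s


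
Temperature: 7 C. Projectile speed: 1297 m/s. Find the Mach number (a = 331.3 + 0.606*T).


a = 331.3 + 0.606*(7) = 335.542 m/s
M = v/a = 1297/335.542 = 3.865

3.865


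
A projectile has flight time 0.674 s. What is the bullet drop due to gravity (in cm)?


drop = 0.5*g*t^2 = 0.5*9.81*0.674^2 = 2.22822 m ≈ 222.8 cm

222.8 cm


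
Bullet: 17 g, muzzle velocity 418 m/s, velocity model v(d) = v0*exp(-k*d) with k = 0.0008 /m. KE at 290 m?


v = v0*exp(-k*d) = 418*exp(-0.0008*290) = 331.451 m/s
E = 0.5*m*v^2 = 0.5*0.017*331.451^2 = 933.8 J

933.8 J


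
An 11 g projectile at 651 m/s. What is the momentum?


p = m*v = 0.011*651 = 7.161 kg·m/s

7.161 kg·m/s


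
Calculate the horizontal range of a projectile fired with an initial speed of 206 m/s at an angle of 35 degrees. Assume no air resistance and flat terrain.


R = v0^2 * sin(2*theta) / g = 206^2 * sin(2*35°) / 9.81 = 4065 m

4065 m


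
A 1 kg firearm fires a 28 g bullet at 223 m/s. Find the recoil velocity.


v_recoil = m_p * v_p / m_gun = 0.028 * 223 / 1 = 6.244 m/s

6.244 m/s


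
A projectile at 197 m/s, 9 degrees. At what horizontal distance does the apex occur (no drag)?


R = v0^2*sin(2*theta)/g = 197^2*sin(2*9°)/9.81 = 1222.49 m
apex_dist = R/2 = 1222.49/2 = 611.2 m

611.2 m


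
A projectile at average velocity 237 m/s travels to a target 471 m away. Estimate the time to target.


t = d/v = 471/237 = 1.987 s

1.987 s


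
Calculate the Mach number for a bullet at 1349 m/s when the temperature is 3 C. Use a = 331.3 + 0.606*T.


a = 331.3 + 0.606*(3) = 333.118 m/s
M = v/a = 1349/333.118 = 4.05

4.05


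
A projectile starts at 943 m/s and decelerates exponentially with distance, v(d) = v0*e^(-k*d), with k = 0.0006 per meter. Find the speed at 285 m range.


v = v0*exp(-k*d) = 943*exp(-0.0006*285) = 794.8 m/s

794.8 m/s


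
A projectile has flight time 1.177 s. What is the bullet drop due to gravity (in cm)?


drop = 0.5*g*t^2 = 0.5*9.81*1.177^2 = 6.79504 m ≈ 679.5 cm

679.5 cm


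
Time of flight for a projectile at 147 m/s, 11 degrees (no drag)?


T = 2*v0*sin(theta)/g = 2*147*sin(11°)/9.81 = 5.718 s

5.718 s


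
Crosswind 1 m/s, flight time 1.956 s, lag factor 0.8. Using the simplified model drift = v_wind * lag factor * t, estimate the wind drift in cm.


drift = v_wind * lag * t = 1 * 0.8 * 1.956 = 1.5648 m ≈ 156.5 cm

156.5 cm


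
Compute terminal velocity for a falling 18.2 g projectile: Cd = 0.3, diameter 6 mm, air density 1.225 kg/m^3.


A = pi*(d/2)^2 = pi*(6/2000)^2 = 2.82743e-05 m^2
vt = sqrt(2mg/(Cd*rho*A)) = sqrt(2*0.0182*9.81/(0.3 * 1.225 * 2.82743e-05)) = 185.4 m/s

185.4 m/s


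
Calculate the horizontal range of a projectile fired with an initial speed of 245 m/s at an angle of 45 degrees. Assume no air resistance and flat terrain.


R = v0^2 * sin(2*theta) / g = 245^2 * sin(2*45°) / 9.81 = 6119 m

6119 m


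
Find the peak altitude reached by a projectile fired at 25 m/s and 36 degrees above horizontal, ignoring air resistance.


H = (v0*sin(theta))^2 / (2g) = (25*sin(36°))^2 / (2*9.81) = 11.01 m

11.01 m


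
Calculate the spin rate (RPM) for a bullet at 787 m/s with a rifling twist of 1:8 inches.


twist_m = 8*0.0254 = 0.2032 m
spin = v/twist = 787/0.2032 = 3873.031 rev/s
RPM = spin*60 = 3873.031*60 ≈ 232382 RPM

232382 RPM


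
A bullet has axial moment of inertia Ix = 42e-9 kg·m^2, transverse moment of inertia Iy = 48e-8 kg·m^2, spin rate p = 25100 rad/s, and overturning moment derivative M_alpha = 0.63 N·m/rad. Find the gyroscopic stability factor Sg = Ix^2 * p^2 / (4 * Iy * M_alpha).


Sg = Ix^2 * p^2 / (4 * Iy * M_alpha) = (42e-9)^2 * 25100^2 / (4 * 48e-8 * 0.63) = 0.9188

0.9188
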